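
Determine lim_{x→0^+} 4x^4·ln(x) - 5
The product is a 0·∞ indeterminate form at x → 0⁺.
Rewrite the product as 4·ln(x) / x^(-4) and apply L'Hôpital, or use the standard hierarchy x^(-4) ≫ |ln x| as x → 0⁺.
The indeterminate product → 0, so the limit = -5.

Final answer: -5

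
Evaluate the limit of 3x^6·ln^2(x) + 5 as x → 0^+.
The product is a 0·∞ indeterminate form at x → 0⁺.
Rewrite the product as 3·ln^2(x) / x^(-6) and apply L'Hôpital, or use the standard hierarchy x^(-6) ≫ |ln x|^2 as x → 0⁺.
The indeterminate product → 0, so the limit = 5.

Final answer: 5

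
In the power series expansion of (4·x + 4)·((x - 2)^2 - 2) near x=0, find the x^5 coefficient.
Expand to order 5: (4·x + 4)·((x - 2)^2 - 2) = 4·x^3 - 12·x^2 - 8·x + 8 + O(x^6).
The coefficient of x^5 is 0.

Final answer: 0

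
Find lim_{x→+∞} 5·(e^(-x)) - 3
Evaluate the dominant behaviour as x → +∞; each term tends to a finite value or vanishes.
Limit = -3.

Final answer: -3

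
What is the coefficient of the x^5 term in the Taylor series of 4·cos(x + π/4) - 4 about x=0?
Expand to order 5: 4·cos(x + π/4) - 4 = -√(2)·x^5/60 + √(2)·x^4/12 + √(2)·x^3/3 - √(2)·x^2 - 2·√(2)·x - 4 + 2·√(2) + O(x^6).
The coefficient of x^5 is -√(2)/60.

Final answer: -√(2)/60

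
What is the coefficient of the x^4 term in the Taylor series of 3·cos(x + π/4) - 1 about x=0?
Expand to order 4: 3·cos(x + π/4) - 1 = √(2)·x^4/16 + √(2)·x^3/4 - 3·√(2)·x^2/4 - 3·√(2)·x/2 - 1 + 3·√(2)/2 + O(x^5).
The coefficient of x^4 is √(2)/16.

Final answer: √(2)/16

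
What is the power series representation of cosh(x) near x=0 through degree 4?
x^4/24 + x^2/2 + 1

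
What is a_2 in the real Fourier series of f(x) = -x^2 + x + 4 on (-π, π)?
a_2 = (1/π) ∫_{-π}^{π} f(x)·cos(2x) dx.
Evaluate the integral (use parity and integration by parts as needed): a_2 = -1.

Final answer: -1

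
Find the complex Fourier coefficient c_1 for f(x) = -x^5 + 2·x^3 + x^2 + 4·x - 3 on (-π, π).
Compute the real Fourier coefficients first: a_1 = -4, b_1 = -256 - 2·π^4 + 44·π^2.
Then c_1 = (a_1 − i·b_1)/2 = -2 - 22·i·π^2 + i·π^4 + 128·i.

Final answer: -2 - 22·i·π^2 + i·π^4 + 128·i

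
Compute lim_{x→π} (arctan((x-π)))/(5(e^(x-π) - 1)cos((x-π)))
Both numerator and denominator → 0 as x → π; this is a 0/0 indeterminate form.
Expand each to leading order near x = π: numerator ~ (x - π), denominator ~ 5·(x - π).
The limit of the ratio is 1/5.

Final answer: 1/5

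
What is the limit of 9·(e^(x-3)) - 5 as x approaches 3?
Direct substitution at x = 3 gives 4.

Final answer: 4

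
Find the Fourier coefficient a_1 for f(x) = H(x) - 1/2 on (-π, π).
a_1 = (1/π) ∫_{-π}^{π} f(x)·cos(1x) dx.
Evaluate the integral (use parity and integration by parts as needed): a_1 = 0.

Final answer: 0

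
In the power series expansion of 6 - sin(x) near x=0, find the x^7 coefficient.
Expand to order 7: 6 - sin(x) = x^7/5040 - x^5/120 + x^3/6 - x + 6 + O(x^8).
The coefficient of x^7 is 1/5040.

Final answer: 1/5040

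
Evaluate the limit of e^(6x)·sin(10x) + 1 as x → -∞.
Evaluate the dominant behaviour as x → -∞; each term tends to a finite value or vanishes.
Limit = 1.

Final answer: 1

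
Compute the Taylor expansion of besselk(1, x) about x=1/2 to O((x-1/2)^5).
besselk(1, 1/2) + (-besselk(2, 1/2)/2 - besselk(0, 1/2)/2)·(x - 1/2) + (3·besselk(1, 1/2)/8 + besselk(3, 1/2)/8)·(x - 1/2)^2 + (-besselk(4, 1/2)/48 - besselk(2, 1/2)/12 - besselk(0, 1/2)/16)·(x - 1/2)^3 + (5·besselk(1, 1/2)/192 + 5·besselk(3, 1/2)/384 + besselk(5, 1/2)/384)·(x - 1/2)^4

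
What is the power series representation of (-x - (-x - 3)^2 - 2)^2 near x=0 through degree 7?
x^4 + 14·x^3 + 71·x^2 + 154·x + 121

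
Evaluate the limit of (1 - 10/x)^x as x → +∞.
As x → +∞: this is the defining limit (1 - 10/x)^x → e^(-10).
Limit = e^(-10).

Final answer: e^(-10)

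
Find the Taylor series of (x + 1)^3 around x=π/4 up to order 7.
π^3/64 + 1 + 3·π^2/16 + 3·π/4 + (3·π^2/16 + 3 + 3·π/2)·(x - π/4) + (3·π/4 + 3)·(x - π/4)^2 + (x - π/4)^3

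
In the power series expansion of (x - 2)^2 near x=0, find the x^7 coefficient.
Expand to order 7: (x - 2)^2 = x^2 - 4·x + 4 + O(x^8).
The coefficient of x^7 is 0.

Final answer: 0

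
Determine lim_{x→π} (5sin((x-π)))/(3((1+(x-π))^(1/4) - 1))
Both numerator and denominator → 0 as x → π; this is a 0/0 indeterminate form.
Expand each to leading order near x = π: numerator ~ 5·(x - π), denominator ~ 3·(x - π)/4.
The limit of the ratio is 20/3.

Final answer: 20/3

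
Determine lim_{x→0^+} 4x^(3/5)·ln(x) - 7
The product is a 0·∞ indeterminate form at x → 0⁺.
Rewrite the product as 4·ln(x) / x^(-3/5) and apply L'Hôpital, or use the standard hierarchy x^(-3/5) ≫ |ln x| as x → 0⁺.
The indeterminate product → 0, so the limit = -7.

Final answer: -7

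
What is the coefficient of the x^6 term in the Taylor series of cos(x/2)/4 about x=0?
Expand to order 6: cos(x/2)/4 = -x^6/184320 + x^4/1536 - x^2/32 + 1/4 + O(x^7).
The coefficient of x^6 is -1/184320.

Final answer: -1/184320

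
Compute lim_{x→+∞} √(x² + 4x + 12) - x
This is an ∞ − ∞ indeterminate form.
Multiply and divide by the conjugate √(x²+4x + 12) + x; the x² terms cancel, leaving (4x + 12)/(√(x²+4x + 12)+x) → 4/2 = 2.
Limit = 2.

Final answer: 2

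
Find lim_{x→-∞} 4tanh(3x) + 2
Evaluate the dominant behaviour as x → -∞; each term tends to a finite value or vanishes.
Limit = -2.

Final answer: -2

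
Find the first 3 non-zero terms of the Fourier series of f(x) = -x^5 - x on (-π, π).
(-242 - 2·π^4 + 40·π^2)·sin(x) + (-5·π^2 + 17/2 + π^4)·sin(2·x) + (-2·π^4/3 - 134/81 + 40·π^2/27)·sin(3·x)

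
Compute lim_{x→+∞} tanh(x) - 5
Evaluate the dominant behaviour as x → +∞; each term tends to a finite value or vanishes.
Limit = -4.

Final answer: -4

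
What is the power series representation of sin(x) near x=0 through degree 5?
x^5/120 - x^3/6 + x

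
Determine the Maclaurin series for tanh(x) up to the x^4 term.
-x^3/3 + x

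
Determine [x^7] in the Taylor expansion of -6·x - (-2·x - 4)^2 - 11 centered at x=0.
Expand to order 7: -6·x - (-2·x - 4)^2 - 11 = -4·x^2 - 22·x - 27 + O(x^8).
The coefficient of x^7 is 0.

Final answer: 0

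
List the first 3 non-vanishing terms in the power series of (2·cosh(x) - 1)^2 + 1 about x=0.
7·x^4/6 + 2·x^2 + 2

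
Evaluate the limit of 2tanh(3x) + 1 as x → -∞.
Evaluate the dominant behaviour as x → -∞; each term tends to a finite value or vanishes.
Limit = -1.

Final answer: -1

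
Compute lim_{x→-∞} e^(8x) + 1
Evaluate the dominant behaviour as x → -∞; each term tends to a finite value or vanishes.
Limit = 1.

Final answer: 1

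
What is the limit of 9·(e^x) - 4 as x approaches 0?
Direct substitution at x = 0 gives 5.

Final answer: 5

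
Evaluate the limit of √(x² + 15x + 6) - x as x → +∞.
This is an ∞ − ∞ indeterminate form.
Multiply and divide by the conjugate √(x²+15x + 6) + x; the x² terms cancel, leaving (15x + 6)/(√(x²+15x + 6)+x) → 15/2.
Limit = 15/2.

Final answer: 15/2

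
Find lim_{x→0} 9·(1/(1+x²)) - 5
Direct substitution at x = 0 gives 4.

Final answer: 4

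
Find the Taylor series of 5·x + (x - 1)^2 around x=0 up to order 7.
x^2 + 3·x + 1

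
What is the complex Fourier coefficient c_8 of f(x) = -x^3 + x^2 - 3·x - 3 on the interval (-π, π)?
Compute the real Fourier coefficients first: a_8 = 1/16, b_8 = 93/128 + π^2/4.
Then c_8 = (a_8 − i·b_8)/2 = 1/32 - i·π^2/8 - 93·i/256.

Final answer: 1/32 - i·π^2/8 - 93·i/256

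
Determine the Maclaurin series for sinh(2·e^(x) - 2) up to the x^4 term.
25·x^4/12 + 5·x^3/3 + x^2 + 2·x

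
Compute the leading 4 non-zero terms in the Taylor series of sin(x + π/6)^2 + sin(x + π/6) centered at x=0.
-5·√(3)·x^3/12 + x^2/4 + √(3)·x + 3/4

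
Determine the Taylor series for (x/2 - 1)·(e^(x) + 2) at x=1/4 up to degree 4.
-7/4 - 7·e^(1/4)/8 + (1 - 3·e^(1/4)/8)·(x - 1/4) + e^(1/4)·(x - 1/4)^2/16 + 5·e^(1/4)·(x - 1/4)^3/48 + 3·e^(1/4)·(x - 1/4)^4/64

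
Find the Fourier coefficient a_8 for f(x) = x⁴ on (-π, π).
a_8 = (1/π) ∫_{-π}^{π} f(x)·cos(8x) dx.
Evaluate the integral (use parity and integration by parts as needed): a_8 = -3/256 + π^2/8.

Final answer: -3/256 + π^2/8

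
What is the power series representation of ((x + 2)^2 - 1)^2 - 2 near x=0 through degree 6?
x^4 + 8·x^3 + 22·x^2 + 24·x + 7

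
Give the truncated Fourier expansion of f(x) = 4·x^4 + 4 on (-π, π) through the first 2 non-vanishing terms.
(192 - 32·π^2)·cos(x) + 4 + 4·π^4/5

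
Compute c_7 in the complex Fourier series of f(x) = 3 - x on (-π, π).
Compute the real Fourier coefficients first: a_7 = 0, b_7 = -2/7.
Then c_7 = (a_7 − i·b_7)/2 = i/7.

Final answer: i/7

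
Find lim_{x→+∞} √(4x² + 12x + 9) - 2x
As x → +∞: multiply by the conjugate to get (12x+9)/(√(4x²+12x+9)+2x); the denominator ~ 4x, so the limit is 12/4 = 3.
Limit = 3.

Final answer: 3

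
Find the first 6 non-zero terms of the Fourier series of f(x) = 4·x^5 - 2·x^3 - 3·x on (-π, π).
(-164·π^2 + 8·π^4 + 978)·sin(x) + (-4·π^4 - 30 + 22·π^2)·sin(2·x) + (-196·π^2/27 + 230/81 + 8·π^4/3)·sin(3·x) + (-2·π^4 + 3/16 + 7·π^2/2)·sin(4·x) + (-52·π^2/25 - 438/625 + 8·π^4/5)·sin(5·x) + (-4·π^4/3 + 62/81 + 38·π^2/27)·sin(6·x)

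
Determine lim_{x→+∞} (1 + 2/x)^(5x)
As x → +∞: write (1 + 2/x)^(5x) = ((1 + 2/x)^x)^5 → (e^2)^5 = e^10.
Limit = e^(10).

Final answer: e^(10)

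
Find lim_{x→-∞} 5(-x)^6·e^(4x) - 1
The product is a 0·∞ indeterminate form at x → -∞.
Rewrite the product as 5(-x)^6 / e^(-4x) (an ∞/∞ form) and apply L'Hôpital, or use the standard hierarchy e^(4|x|) ≫ |(-x)^6| as x → -∞.
The indeterminate product → 0, so the limit = -1.

Final answer: -1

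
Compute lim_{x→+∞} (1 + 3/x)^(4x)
As x → +∞: write (1 + 3/x)^(4x) = ((1 + 3/x)^x)^4 → (e^3)^4 = e^12.
Limit = e^(12).

Final answer: e^(12)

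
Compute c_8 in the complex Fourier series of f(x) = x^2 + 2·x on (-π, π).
Compute the real Fourier coefficients first: a_8 = 1/16, b_8 = -1/2.
Then c_8 = (a_8 − i·b_8)/2 = 1/32 + i/4.

Final answer: 1/32 + i/4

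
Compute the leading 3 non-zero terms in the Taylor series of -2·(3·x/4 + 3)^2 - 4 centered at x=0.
-9·x^2/8 - 9·x - 22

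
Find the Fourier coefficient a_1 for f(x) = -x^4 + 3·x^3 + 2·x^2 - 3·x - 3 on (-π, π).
a_1 = (1/π) ∫_{-π}^{π} f(x)·cos(1x) dx.
Evaluate the integral (use parity and integration by parts as needed): a_1 = -56 + 8·π^2.

Final answer: -56 + 8·π^2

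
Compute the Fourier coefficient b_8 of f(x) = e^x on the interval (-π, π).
b_8 = (1/π) ∫_{-π}^{π} f(x)·sin(8x) dx.
Evaluate the integral (use parity and integration by parts as needed): b_8 = (8 - 8·e^(2·π))·e^(-π)/(65·π).

Final answer: (8 - 8·e^(2·π))·e^(-π)/(65·π)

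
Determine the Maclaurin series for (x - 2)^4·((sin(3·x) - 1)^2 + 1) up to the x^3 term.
-304·x^3 + 384·x^2 - 160·x + 32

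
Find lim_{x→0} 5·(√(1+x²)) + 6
Direct substitution at x = 0 gives 11.

Final answer: 11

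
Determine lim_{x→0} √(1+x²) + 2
Direct substitution at x = 0 gives 3.

Final answer: 3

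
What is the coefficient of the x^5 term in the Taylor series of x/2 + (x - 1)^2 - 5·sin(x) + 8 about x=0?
Expand to order 5: x/2 + (x - 1)^2 - 5·sin(x) + 8 = -x^5/24 + 5·x^3/6 + x^2 - 13·x/2 + 9 + O(x^6).
The coefficient of x^5 is -1/24.

Final answer: -1/24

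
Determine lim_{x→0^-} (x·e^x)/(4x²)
Both numerator and denominator → 0 as x → 0^-; this is a 0/0 indeterminate form.
Expand each to leading order near x = 0: numerator ~ x, denominator ~ 4·x^2.
The limit of the ratio is -∞.

Final answer: -∞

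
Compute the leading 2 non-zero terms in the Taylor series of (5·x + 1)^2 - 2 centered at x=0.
10·x - 1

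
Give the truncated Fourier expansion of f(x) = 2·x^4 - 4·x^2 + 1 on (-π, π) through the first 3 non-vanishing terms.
(112 - 16·π^2)·cos(x) + (-10 + 4·π^2)·cos(2·x) - 4·π^2/3 + 1 + 2·π^4/5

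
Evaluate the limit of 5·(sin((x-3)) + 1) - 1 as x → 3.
Direct substitution at x = 3 gives 4.

Final answer: 4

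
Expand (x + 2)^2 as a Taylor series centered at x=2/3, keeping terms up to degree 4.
64/9 + 16·(x - 2/3)/3 + (x - 2/3)^2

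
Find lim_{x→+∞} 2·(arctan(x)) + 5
Evaluate the dominant behaviour as x → +∞; each term tends to a finite value or vanishes.
Limit = π + 5.

Final answer: π + 5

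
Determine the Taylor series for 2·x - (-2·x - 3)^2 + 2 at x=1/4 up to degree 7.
-39/4 - 12·(x - 1/4) - 4·(x - 1/4)^2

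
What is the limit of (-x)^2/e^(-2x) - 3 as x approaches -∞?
The quotient is an ∞/∞ indeterminate form as x → -∞.
Compare growth rates of the dominant terms (exponentials ≫ polynomials ≫ logarithms), or apply L'Hôpital's rule; the quotient → 0.
Adding the constant: 0 - 3 = -3. Limit = -3.

Final answer: -3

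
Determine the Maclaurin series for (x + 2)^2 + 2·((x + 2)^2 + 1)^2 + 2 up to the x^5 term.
2·x^4 + 16·x^3 + 53·x^2 + 84·x + 56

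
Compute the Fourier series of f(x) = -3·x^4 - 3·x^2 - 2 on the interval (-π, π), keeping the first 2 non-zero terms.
(-132 + 24·π^2)·cos(x) - 3·π^4/5 - π^2 - 2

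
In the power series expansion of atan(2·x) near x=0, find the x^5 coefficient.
Expand to order 5: atan(2·x) = 32·x^5/5 - 8·x^3/3 + 2·x + O(x^6).
The coefficient of x^5 is 32/5.

Final answer: 32/5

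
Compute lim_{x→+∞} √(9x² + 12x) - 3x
As x → +∞: multiply by the conjugate to get (12x)/(√(9x²+12x)+3x); the denominator ~ 6x, so the limit is 12/6 = 2.
Limit = 2.

Final answer: 2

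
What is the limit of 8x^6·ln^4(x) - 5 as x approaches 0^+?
The product is a 0·∞ indeterminate form at x → 0⁺.
Rewrite the product as 8·ln^4(x) / x^(-6) and apply L'Hôpital, or use the standard hierarchy x^(-6) ≫ |ln x|^4 as x → 0⁺.
The indeterminate product → 0, so the limit = -5.

Final answer: -5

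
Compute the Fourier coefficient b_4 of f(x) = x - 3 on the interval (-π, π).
b_4 = (1/π) ∫_{-π}^{π} f(x)·sin(4x) dx.
Evaluate the integral (use parity and integration by parts as needed): b_4 = -1/2.

Final answer: -1/2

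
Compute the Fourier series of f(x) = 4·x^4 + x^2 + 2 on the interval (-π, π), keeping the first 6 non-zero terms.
(188 - 32·π^2)·cos(x) + (-11 + 8·π^2)·cos(2·x) + (52/27 - 32·π^2/9)·cos(3·x) + (-1/2 + 2·π^2)·cos(4·x) + (92/625 - 32·π^2/25)·cos(5·x) + 2 + π^2/3 + 4·π^4/5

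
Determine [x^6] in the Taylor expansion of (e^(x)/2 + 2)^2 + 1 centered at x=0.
Expand to order 6: (e^(x)/2 + 2)^2 + 1 = x^6/40 + x^5/12 + x^4/4 + 2·x^3/3 + 3·x^2/2 + 5·x/2 + 29/4 + O(x^7).
The coefficient of x^6 is 1/40.

Final answer: 1/40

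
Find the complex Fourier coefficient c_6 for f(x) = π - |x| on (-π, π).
Compute the real Fourier coefficients first: a_6 = 0, b_6 = 0.
Then c_6 = (a_6 − i·b_6)/2 = 0.

Final answer: 0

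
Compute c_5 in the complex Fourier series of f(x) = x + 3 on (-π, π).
Compute the real Fourier coefficients first: a_5 = 0, b_5 = 2/5.
Then c_5 = (a_5 − i·b_5)/2 = -i/5.

Final answer: -i/5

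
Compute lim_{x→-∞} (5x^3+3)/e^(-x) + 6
The quotient is an ∞/∞ indeterminate form as x → -∞.
Compare growth rates of the dominant terms (exponentials ≫ polynomials ≫ logarithms), or apply L'Hôpital's rule; the quotient → 0.
Adding the constant: 0 + 6 = 6. Limit = 6.

Final answer: 6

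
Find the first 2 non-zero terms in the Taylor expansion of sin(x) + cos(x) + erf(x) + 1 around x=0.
x·(1 + 2/√(π)) + 2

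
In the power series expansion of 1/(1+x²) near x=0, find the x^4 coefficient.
Expand to order 4: 1/(1+x²) = x^4 - x^2 + 1 + O(x^5).
The coefficient of x^4 is 1.

Final answer: 1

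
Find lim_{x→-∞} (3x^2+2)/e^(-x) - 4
The quotient is an ∞/∞ indeterminate form as x → -∞.
Compare growth rates of the dominant terms (exponentials ≫ polynomials ≫ logarithms), or apply L'Hôpital's rule; the quotient → 0.
Adding the constant: 0 - 4 = -4. Limit = -4.

Final answer: -4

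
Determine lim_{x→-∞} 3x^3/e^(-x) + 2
The quotient is an ∞/∞ indeterminate form as x → -∞.
Compare growth rates of the dominant terms (exponentials ≫ polynomials ≫ logarithms), or apply L'Hôpital's rule; the quotient → 0.
Adding the constant: 0 + 2 = 2. Limit = 2.

Final answer: 2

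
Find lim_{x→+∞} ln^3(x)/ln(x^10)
This is an ∞/∞ indeterminate form as x → +∞.
Write ln(x^10) = 10·ln(x), reducing the quotient to ln^2(x)/10 → ∞.
Limit = ∞.

Final answer: ∞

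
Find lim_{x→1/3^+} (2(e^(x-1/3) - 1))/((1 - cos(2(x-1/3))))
Both numerator and denominator → 0 as x → 1/3^+; this is a 0/0 indeterminate form.
Expand each to leading order near x = 1/3: numerator ~ 2·(x - 1/3), denominator ~ 2·(x - 1/3)^2.
The limit of the ratio is ∞.

Final answer: ∞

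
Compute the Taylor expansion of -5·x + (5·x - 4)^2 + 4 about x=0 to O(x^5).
25·x^2 - 45·x + 20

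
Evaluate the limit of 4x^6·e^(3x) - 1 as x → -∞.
The product is a 0·∞ indeterminate form at x → -∞.
Rewrite the product as 4x^6 / e^(-3x) (an ∞/∞ form) and apply L'Hôpital, or use the standard hierarchy e^(3|x|) ≫ |x^6| as x → -∞.
The indeterminate product → 0, so the limit = -1.

Final answer: -1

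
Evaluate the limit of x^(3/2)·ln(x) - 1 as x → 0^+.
The product is a 0·∞ indeterminate form at x → 0⁺.
Rewrite the product as ln(x) / x^(-3/2) and apply L'Hôpital, or use the standard hierarchy x^(-3/2) ≫ |ln x| as x → 0⁺.
The indeterminate product → 0, so the limit = -1.

Final answer: -1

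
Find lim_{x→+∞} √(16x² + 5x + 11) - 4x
As x → +∞: multiply by the conjugate to get (5x+11)/(√(16x²+5x+11)+4x); the denominator ~ 8x, so the limit is 5/8.
Limit = 5/8.

Final answer: 5/8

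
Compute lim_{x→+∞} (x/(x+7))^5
As x → +∞: x/(x+7) = 1/(1 + 7/x) → 1, and the 5th power of a limit-1 base also → 1.
Limit = 1.

Final answer: 1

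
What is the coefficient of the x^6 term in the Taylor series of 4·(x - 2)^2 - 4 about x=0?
Expand to order 6: 4·(x - 2)^2 - 4 = 4·x^2 - 16·x + 12 + O(x^7).
The coefficient of x^6 is 0.

Final answer: 0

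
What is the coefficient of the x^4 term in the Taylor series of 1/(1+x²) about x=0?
Expand to order 4: 1/(1+x²) = x^4 - x^2 + 1 + O(x^5).
The coefficient of x^4 is 1.

Final answer: 1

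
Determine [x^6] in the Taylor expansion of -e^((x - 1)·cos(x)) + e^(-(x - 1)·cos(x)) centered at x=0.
Expand to order 6: -e^((x - 1)·cos(x)) + e^(-(x - 1)·cos(x)) = x^6·(73·e^(-1)/720 + 17·e/48) + x^5·(-2·e/15 + 17·e^(-1)/60) + x^4·(-13·e/24 + e^(-1)/8) + x^3·(-e^(-1)/6 + 5·e/6) - x^2·e^(-1) + x·(-e - e^(-1)) - e^(-1) + e + O(x^7).
The coefficient of x^6 is 73·e^(-1)/720 + 17·e/48.

Final answer: 73·e^(-1)/720 + 17·e/48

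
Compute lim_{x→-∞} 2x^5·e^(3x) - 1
The product is a 0·∞ indeterminate form at x → -∞.
Rewrite the product as 2x^5 / e^(-3x) (an ∞/∞ form) and apply L'Hôpital, or use the standard hierarchy e^(3|x|) ≫ |x^5| as x → -∞.
The indeterminate product → 0, so the limit = -1.

Final answer: -1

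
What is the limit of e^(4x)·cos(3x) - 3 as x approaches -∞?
Evaluate the dominant behaviour as x → -∞; each term tends to a finite value or vanishes.
Limit = -3.

Final answer: -3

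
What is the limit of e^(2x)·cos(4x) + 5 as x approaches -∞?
Evaluate the dominant behaviour as x → -∞; each term tends to a finite value or vanishes.
Limit = 5.

Final answer: 5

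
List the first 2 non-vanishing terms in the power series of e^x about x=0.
x + 1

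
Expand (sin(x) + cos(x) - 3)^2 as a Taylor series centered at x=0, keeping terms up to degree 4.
-x^4/4 - x^3/3 + 3·x^2 - 4·x + 4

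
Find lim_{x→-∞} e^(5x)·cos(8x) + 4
Evaluate the dominant behaviour as x → -∞; each term tends to a finite value or vanishes.
Limit = 4.

Final answer: 4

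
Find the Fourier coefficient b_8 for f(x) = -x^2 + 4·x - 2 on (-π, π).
b_8 = (1/π) ∫_{-π}^{π} f(x)·sin(8x) dx.
Evaluate the integral (use parity and integration by parts as needed): b_8 = -1.

Final answer: -1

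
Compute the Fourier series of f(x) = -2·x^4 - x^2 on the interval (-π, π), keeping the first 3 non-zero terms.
(-92 + 16·π^2)·cos(x) + (5 - 4·π^2)·cos(2·x) - 2·π^4/5 - π^2/3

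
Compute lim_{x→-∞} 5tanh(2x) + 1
Evaluate the dominant behaviour as x → -∞; each term tends to a finite value or vanishes.
Limit = -4.

Final answer: -4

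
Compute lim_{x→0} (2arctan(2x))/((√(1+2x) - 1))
Both numerator and denominator → 0 as x → 0; this is a 0/0 indeterminate form.
Expand each to leading order near x = 0: numerator ~ 4·x, denominator ~ x.
The limit of the ratio is 4.

Final answer: 4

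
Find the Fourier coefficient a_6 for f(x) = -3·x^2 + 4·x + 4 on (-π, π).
a_6 = (1/π) ∫_{-π}^{π} f(x)·cos(6x) dx.
Evaluate the integral (use parity and integration by parts as needed): a_6 = -1/3.

Final answer: -1/3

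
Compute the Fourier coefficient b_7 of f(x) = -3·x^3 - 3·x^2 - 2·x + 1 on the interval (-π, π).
b_7 = (1/π) ∫_{-π}^{π} f(x)·sin(7x) dx.
Evaluate the integral (use parity and integration by parts as needed): b_7 = -6·π^2/7 - 160/343.

Final answer: -6·π^2/7 - 160/343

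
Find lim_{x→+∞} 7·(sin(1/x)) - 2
Evaluate the dominant behaviour as x → +∞; each term tends to a finite value or vanishes.
Limit = -2.

Final answer: -2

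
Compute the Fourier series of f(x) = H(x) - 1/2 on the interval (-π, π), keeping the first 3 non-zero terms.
2·sin(x)/π + 2·sin(3·x)/(3·π) + 2·sin(5·x)/(5·π)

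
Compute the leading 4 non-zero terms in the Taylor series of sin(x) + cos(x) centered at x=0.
-x^3/6 - x^2/2 + x + 1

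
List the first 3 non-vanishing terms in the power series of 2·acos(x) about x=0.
-x^3/3 - 2·x + π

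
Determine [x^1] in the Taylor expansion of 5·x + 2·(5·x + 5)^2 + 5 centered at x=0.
Expand to order 1: 5·x + 2·(5·x + 5)^2 + 5 = 105·x + 55 + O(x^2).
The coefficient of x^1 is 105.

Final answer: 105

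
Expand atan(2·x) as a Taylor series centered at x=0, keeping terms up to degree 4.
-8·x^3/3 + 2·x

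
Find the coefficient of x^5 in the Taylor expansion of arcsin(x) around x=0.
Expand to order 5: arcsin(x) = 3·x^5/40 + x^3/6 + x + O(x^6).
The coefficient of x^5 is 3/40.

Final answer: 3/40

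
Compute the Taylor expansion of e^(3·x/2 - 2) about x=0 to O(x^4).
9·x^3·e^(-2)/16 + 9·x^2·e^(-2)/8 + 3·x·e^(-2)/2 + e^(-2)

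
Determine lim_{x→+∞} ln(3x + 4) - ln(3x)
This is an ∞ − ∞ indeterminate form.
Combine the logarithms: ln(3x+4) − ln(3x) = ln((3x+4)/(3x)) = ln(1 + 4/(3x)) → ln(1) = 0.
Limit = 0.

Final answer: 0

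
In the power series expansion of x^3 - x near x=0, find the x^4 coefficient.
Expand to order 4: x^3 - x = x^3 - x + O(x^5).
The coefficient of x^4 is 0.

Final answer: 0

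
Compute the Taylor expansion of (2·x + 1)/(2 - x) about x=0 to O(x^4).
5·x^3/16 + 5·x^2/8 + 5·x/4 + 1/2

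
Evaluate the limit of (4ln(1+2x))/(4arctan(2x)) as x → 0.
Both numerator and denominator → 0 as x → 0; this is a 0/0 indeterminate form.
Expand each to leading order near x = 0: numerator ~ 8·x, denominator ~ 8·x.
The limit of the ratio is 1.

Final answer: 1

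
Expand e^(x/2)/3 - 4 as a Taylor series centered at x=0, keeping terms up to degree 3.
x^3/144 + x^2/24 + x/6 - 11/3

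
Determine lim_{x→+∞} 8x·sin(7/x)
As x → +∞: let u = 7/x → 0⁺; then 8·x·sin(7/x) = 8·7·sin(u)/u → 8·7·1 = 56.
Limit = 56.

Final answer: 56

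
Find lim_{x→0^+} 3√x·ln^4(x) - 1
The product is a 0·∞ indeterminate form at x → 0⁺.
Rewrite the product as 3·ln^4(x) / x^(-1/2) and apply L'Hôpital, or use the standard hierarchy x^(-1/2) ≫ |ln x|^4 as x → 0⁺.
The indeterminate product → 0, so the limit = -1.

Final answer: -1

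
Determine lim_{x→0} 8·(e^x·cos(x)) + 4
Direct substitution at x = 0 gives 12.

Final answer: 12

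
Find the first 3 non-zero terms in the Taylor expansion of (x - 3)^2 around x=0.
x^2 - 6·x + 9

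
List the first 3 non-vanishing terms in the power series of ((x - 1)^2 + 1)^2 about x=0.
8·x^2 - 8·x + 4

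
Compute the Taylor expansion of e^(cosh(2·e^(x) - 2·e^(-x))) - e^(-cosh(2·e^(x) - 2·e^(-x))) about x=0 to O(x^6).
x^4·(-56·e^(-1)/3 + 136·e/3) + x^2·(8·e^(-1) + 8·e) - e^(-1) + e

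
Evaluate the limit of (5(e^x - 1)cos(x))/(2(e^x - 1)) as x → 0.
Both numerator and denominator → 0 as x → 0; this is a 0/0 indeterminate form.
Expand each to leading order near x = 0: numerator ~ 5·x, denominator ~ 2·x.
The limit of the ratio is 5/2.

Final answer: 5/2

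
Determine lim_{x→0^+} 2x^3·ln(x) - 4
The product is a 0·∞ indeterminate form at x → 0⁺.
Rewrite the product as 2·ln(x) / x^(-3) and apply L'Hôpital, or use the standard hierarchy x^(-3) ≫ |ln x| as x → 0⁺.
The indeterminate product → 0, so the limit = -4.

Final answer: -4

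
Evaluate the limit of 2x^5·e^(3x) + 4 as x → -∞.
The product is a 0·∞ indeterminate form at x → -∞.
Rewrite the product as 2x^5 / e^(-3x) (an ∞/∞ form) and apply L'Hôpital, or use the standard hierarchy e^(3|x|) ≫ |x^5| as x → -∞.
The indeterminate product → 0, so the limit = 4.

Final answer: 4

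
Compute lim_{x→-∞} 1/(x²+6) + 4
Evaluate the dominant behaviour as x → -∞; each term tends to a finite value or vanishes.
Limit = 4.

Final answer: 4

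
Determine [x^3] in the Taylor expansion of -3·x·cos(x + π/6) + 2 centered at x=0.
Expand to order 3: -3·x·cos(x + π/6) + 2 = 3·√(3)·x^3/4 + 3·x^2/2 - 3·√(3)·x/2 + 2 + O(x^4).
The coefficient of x^3 is 3·√(3)/4.

Final answer: 3·√(3)/4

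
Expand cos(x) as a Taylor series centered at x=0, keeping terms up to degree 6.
-x^6/720 + x^4/24 - x^2/2 + 1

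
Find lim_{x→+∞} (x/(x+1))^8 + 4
As x → +∞: x/(x+1) = 1/(1 + 1/x) → 1, and the 8th power of a limit-1 base also → 1; with the additive constant, 1 + 4 = 5.
Limit = 5.

Final answer: 5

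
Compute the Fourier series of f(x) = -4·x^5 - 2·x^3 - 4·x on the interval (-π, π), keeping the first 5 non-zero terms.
(-944 - 8·π^4 + 156·π^2)·sin(x) + (-18·π^2 + 31 + 4·π^4)·sin(2·x) + (-8·π^4/3 - 464/81 + 124·π^2/27)·sin(3·x) + (-3·π^2/2 + 41/16 + 2·π^4)·sin(4·x) + (-8·π^4/5 - 1072/625 + 12·π^2/25)·sin(5·x)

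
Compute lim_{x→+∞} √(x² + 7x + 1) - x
This is an ∞ − ∞ indeterminate form.
Multiply and divide by the conjugate √(x²+7x + 1) + x; the x² terms cancel, leaving (7x + 1)/(√(x²+7x + 1)+x) → 7/2.
Limit = 7/2.

Final answer: 7/2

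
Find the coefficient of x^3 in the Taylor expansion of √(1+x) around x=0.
Expand to order 3: √(1+x) = x^3/16 - x^2/8 + x/2 + 1 + O(x^4).
The coefficient of x^3 is 1/16.

Final answer: 1/16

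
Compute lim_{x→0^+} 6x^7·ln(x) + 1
The product is a 0·∞ indeterminate form at x → 0⁺.
Rewrite the product as 6·ln(x) / x^(-7) and apply L'Hôpital, or use the standard hierarchy x^(-7) ≫ |ln x| as x → 0⁺.
The indeterminate product → 0, so the limit = 1.

Final answer: 1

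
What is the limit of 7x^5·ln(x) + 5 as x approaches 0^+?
The product is a 0·∞ indeterminate form at x → 0⁺.
Rewrite the product as 7·ln(x) / x^(-5) and apply L'Hôpital, or use the standard hierarchy x^(-5) ≫ |ln x| as x → 0⁺.
The indeterminate product → 0, so the limit = 5.

Final answer: 5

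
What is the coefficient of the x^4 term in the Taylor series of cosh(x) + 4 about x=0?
Expand to order 4: cosh(x) + 4 = x^4/24 + x^2/2 + 5 + O(x^5).
The coefficient of x^4 is 1/24.

Final answer: 1/24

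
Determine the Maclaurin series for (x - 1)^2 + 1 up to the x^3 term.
x^2 - 2·x + 2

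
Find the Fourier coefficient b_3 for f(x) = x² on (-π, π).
b_3 = (1/π) ∫_{-π}^{π} f(x)·sin(3x) dx.
Evaluate the integral (use parity and integration by parts as needed): b_3 = 0.

Final answer: 0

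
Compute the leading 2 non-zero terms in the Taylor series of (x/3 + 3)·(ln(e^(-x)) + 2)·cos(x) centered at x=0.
6 - 7·x/3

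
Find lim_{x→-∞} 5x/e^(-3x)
This is an ∞/∞ indeterminate form as x → -∞.
Compare growth rates of the dominant terms (exponentials ≫ polynomials ≫ logarithms), or apply L'Hôpital's rule; the quotient → 0.
Limit = 0.

Final answer: 0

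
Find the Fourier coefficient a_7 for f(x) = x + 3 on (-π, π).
a_7 = (1/π) ∫_{-π}^{π} f(x)·cos(7x) dx.
Evaluate the integral (use parity and integration by parts as needed): a_7 = 0.

Final answer: 0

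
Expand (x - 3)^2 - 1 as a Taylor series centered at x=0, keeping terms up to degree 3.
x^2 - 6·x + 8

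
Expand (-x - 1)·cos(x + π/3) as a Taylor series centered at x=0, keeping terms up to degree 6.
x^6·(1/1440 + √(3)/240) + x^5·(-1/48 + √(3)/240) + x^4·(-√(3)/12 - 1/48) + x^3·(1/4 - √(3)/12) + x^2·(1/4 + √(3)/2) + x·(-1/2 + √(3)/2) - 1/2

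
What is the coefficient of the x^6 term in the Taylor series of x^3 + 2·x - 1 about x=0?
Expand to order 6: x^3 + 2·x - 1 = x^3 + 2·x - 1 + O(x^7).
The coefficient of x^6 is 0.

Final answer: 0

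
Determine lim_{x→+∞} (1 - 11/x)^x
As x → +∞: this is the defining limit (1 - 11/x)^x → e^(-11).
Limit = e^(-11).

Final answer: e^(-11)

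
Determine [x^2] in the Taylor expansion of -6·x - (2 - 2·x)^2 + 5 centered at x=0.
Expand to order 2: -6·x - (2 - 2·x)^2 + 5 = -4·x^2 + 2·x + 1 + O(x^3).
The coefficient of x^2 is -4.

Final answer: -4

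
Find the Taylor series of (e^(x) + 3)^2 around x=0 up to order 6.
7·x^6/72 + 19·x^5/60 + 11·x^4/12 + 7·x^3/3 + 5·x^2 + 8·x + 16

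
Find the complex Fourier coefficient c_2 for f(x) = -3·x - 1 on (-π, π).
Compute the real Fourier coefficients first: a_2 = 0, b_2 = 3.
Then c_2 = (a_2 − i·b_2)/2 = -3·i/2.

Final answer: -3·i/2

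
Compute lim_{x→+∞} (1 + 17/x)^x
As x → +∞: this is the defining limit (1 + 17/x)^x → e^17.
Limit = e^(17).

Final answer: e^(17)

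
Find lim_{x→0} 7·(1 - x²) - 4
Direct substitution at x = 0 gives 3.

Final answer: 3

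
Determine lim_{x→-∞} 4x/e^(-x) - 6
The quotient is an ∞/∞ indeterminate form as x → -∞.
Compare growth rates of the dominant terms (exponentials ≫ polynomials ≫ logarithms), or apply L'Hôpital's rule; the quotient → 0.
Adding the constant: 0 - 6 = -6. Limit = -6.

Final answer: -6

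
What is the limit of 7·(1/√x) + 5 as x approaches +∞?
Evaluate the dominant behaviour as x → +∞; each term tends to a finite value or vanishes.
Limit = 5.

Final answer: 5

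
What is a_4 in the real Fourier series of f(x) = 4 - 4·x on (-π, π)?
a_4 = (1/π) ∫_{-π}^{π} f(x)·cos(4x) dx.
Evaluate the integral (use parity and integration by parts as needed): a_4 = 0.

Final answer: 0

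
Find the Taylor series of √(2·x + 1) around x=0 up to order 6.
-21·x^6/16 + 7·x^5/8 - 5·x^4/8 + x^3/2 - x^2/2 + x + 1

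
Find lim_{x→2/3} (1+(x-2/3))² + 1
Direct substitution at x = 2/3 gives 2.

Final answer: 2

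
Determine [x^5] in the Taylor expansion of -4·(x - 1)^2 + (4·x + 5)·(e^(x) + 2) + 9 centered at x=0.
Expand to order 5: -4·(x - 1)^2 + (4·x + 5)·(e^(x) + 2) + 9 = 5·x^5/24 + 7·x^4/8 + 17·x^3/6 + 5·x^2/2 + 25·x + 20 + O(x^6).
The coefficient of x^5 is 5/24.

Final answer: 5/24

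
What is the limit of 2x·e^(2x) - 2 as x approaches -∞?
The product is a 0·∞ indeterminate form at x → -∞.
Rewrite the product as 2x / e^(-2x) (an ∞/∞ form) and apply L'Hôpital, or use the standard hierarchy e^(2|x|) ≫ |x| as x → -∞.
The indeterminate product → 0, so the limit = -2.

Final answer: -2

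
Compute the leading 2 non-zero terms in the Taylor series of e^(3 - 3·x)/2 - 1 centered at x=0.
-3·x·e^(3)/2 - 1 + e^(3)/2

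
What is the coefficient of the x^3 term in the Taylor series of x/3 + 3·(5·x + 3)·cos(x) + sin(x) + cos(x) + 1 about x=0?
Expand to order 3: x/3 + 3·(5·x + 3)·cos(x) + sin(x) + cos(x) + 1 = -23·x^3/3 - 5·x^2 + 49·x/3 + 11 + O(x^4).
The coefficient of x^3 is -23/3.

Final answer: -23/3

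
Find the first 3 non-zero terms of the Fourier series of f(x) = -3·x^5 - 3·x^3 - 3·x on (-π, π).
(-690 - 6·π^4 + 114·π^2)·sin(x) + (-12·π^2 + 21 + 3·π^4)·sin(2·x) + (-2·π^4 - 98/27 + 22·π^2/9)·sin(3·x)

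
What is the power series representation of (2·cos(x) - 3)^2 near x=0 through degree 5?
5·x^4/6 + 2·x^2 + 1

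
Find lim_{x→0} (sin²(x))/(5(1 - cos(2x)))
Both numerator and denominator → 0 as x → 0; this is a 0/0 indeterminate form.
Expand each to leading order near x = 0: numerator ~ x^2, denominator ~ 10·x^2.
The limit of the ratio is 1/10.

Final answer: 1/10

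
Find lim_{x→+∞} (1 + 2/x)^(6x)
As x → +∞: write (1 + 2/x)^(6x) = ((1 + 2/x)^x)^6 → (e^2)^6 = e^12.
Limit = e^(12).

Final answer: e^(12)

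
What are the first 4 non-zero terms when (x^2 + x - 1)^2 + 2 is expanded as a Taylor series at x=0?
2·x^3 - x^2 - 2·x + 3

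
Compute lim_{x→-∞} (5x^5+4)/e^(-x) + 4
The quotient is an ∞/∞ indeterminate form as x → -∞.
Compare growth rates of the dominant terms (exponentials ≫ polynomials ≫ logarithms), or apply L'Hôpital's rule; the quotient → 0.
Adding the constant: 0 + 4 = 4. Limit = 4.

Final answer: 4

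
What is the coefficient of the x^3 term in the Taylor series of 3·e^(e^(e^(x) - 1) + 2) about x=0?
Expand to order 3: 3·e^(e^(e^(x) - 1) + 2) = 6·x^3·e^(3) + 9·x^2·e^(3)/2 + 3·x·e^(3) + 3·e^(3) + O(x^4).
The coefficient of x^3 is 6·e^(3).

Final answer: 6·e^(3)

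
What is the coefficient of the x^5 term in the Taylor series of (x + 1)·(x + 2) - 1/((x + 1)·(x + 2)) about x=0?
Expand to order 5: (x + 1)·(x + 2) - 1/((x + 1)·(x + 2)) = 63·x^5/64 - 31·x^4/32 + 15·x^3/16 + x^2/8 + 15·x/4 + 3/2 + O(x^6).
The coefficient of x^5 is 63/64.

Final answer: 63/64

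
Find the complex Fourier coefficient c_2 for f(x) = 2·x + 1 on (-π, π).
Compute the real Fourier coefficients first: a_2 = 0, b_2 = -2.
Then c_2 = (a_2 − i·b_2)/2 = i.

Final answer: i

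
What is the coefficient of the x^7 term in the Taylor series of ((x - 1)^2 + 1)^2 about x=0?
Expand to order 7: ((x - 1)^2 + 1)^2 = x^4 - 4·x^3 + 8·x^2 - 8·x + 4 + O(x^8).
The coefficient of x^7 is 0.

Final answer: 0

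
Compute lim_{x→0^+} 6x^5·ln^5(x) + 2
The product is a 0·∞ indeterminate form at x → 0⁺.
Rewrite the product as 6·ln^5(x) / x^(-5) and apply L'Hôpital, or use the standard hierarchy x^(-5) ≫ |ln x|^5 as x → 0⁺.
The indeterminate product → 0, so the limit = 2.

Final answer: 2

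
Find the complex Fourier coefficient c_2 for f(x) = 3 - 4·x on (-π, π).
Compute the real Fourier coefficients first: a_2 = 0, b_2 = 4.
Then c_2 = (a_2 − i·b_2)/2 = -2·i.

Final answer: -2·i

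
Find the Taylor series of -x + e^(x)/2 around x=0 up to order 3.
x^3/12 + x^2/4 - x/2 + 1/2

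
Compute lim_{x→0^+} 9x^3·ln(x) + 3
The product is a 0·∞ indeterminate form at x → 0⁺.
Rewrite the product as 9·ln(x) / x^(-3) and apply L'Hôpital, or use the standard hierarchy x^(-3) ≫ |ln x| as x → 0⁺.
The indeterminate product → 0, so the limit = 3.

Final answer: 3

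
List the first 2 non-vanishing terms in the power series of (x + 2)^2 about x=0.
4·x + 4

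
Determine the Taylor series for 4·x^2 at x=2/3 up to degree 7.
16/9 + 16·(x - 2/3)/3 + 4·(x - 2/3)^2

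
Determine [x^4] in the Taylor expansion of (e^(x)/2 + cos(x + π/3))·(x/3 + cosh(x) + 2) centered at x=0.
Expand to order 4: (e^(x)/2 + cos(x + π/3))·(x/3 + cosh(x) + 2) = x^4·(√(3)/36 + 7/36) + x^3/2 + x^2·(2/3 - √(3)/6) + x·(11/6 - 3·√(3)/2) + 3 + O(x^5).
The coefficient of x^4 is √(3)/36 + 7/36.

Final answer: √(3)/36 + 7/36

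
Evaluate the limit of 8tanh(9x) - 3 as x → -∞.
Evaluate the dominant behaviour as x → -∞; each term tends to a finite value or vanishes.
Limit = -11.

Final answer: -11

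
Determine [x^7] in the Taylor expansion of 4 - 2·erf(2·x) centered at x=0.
Expand to order 7: 4 - 2·erf(2·x) = 256·x^7/(21·√(π)) - 64·x^5/(5·√(π)) + 32·x^3/(3·√(π)) - 8·x/√(π) + 4 + O(x^8).
The coefficient of x^7 is 256/(21·√(π)).

Final answer: 256/(21·√(π))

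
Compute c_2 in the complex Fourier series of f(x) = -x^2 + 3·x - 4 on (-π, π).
Compute the real Fourier coefficients first: a_2 = -1, b_2 = -3.
Then c_2 = (a_2 − i·b_2)/2 = -1/2 + 3·i/2.

Final answer: -1/2 + 3·i/2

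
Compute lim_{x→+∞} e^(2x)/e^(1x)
This is an ∞/∞ indeterminate form as x → +∞.
Rewrite e^(2x)/e^(1x) = e^((2−1)x) = e^(x); the exponent coefficient is 1 > 0 so e^(x) → ∞.
Limit = ∞.

Final answer: ∞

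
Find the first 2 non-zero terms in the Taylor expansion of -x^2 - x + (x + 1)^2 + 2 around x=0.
x + 3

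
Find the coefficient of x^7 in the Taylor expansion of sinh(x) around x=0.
Expand to order 7: sinh(x) = x^7/5040 + x^5/120 + x^3/6 + x + O(x^8).
The coefficient of x^7 is 1/5040.

Final answer: 1/5040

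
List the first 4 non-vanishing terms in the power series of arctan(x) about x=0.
-x^7/7 + x^5/5 - x^3/3 + x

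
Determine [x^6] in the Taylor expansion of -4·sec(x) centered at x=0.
Expand to order 6: -4·sec(x) = -61·x^6/180 - 5·x^4/6 - 2·x^2 - 4 + O(x^7).
The coefficient of x^6 is -61/180.

Final answer: -61/180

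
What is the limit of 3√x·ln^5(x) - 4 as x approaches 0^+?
The product is a 0·∞ indeterminate form at x → 0⁺.
Rewrite the product as 3·ln^5(x) / x^(-1/2) and apply L'Hôpital, or use the standard hierarchy x^(-1/2) ≫ |ln x|^5 as x → 0⁺.
The indeterminate product → 0, so the limit = -4.

Final answer: -4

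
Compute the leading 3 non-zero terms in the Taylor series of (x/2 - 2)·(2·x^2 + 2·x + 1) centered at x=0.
-3·x^2 - 7·x/2 - 2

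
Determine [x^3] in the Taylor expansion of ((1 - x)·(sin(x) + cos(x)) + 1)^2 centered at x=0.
Expand to order 3: ((1 - x)·(sin(x) + cos(x)) + 1)^2 = 4·x^3/3 - 6·x^2 + 4 + O(x^4).
The coefficient of x^3 is 4/3.

Final answer: 4/3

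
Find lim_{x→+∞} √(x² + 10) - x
This is an ∞ − ∞ indeterminate form.
Multiply and divide by the conjugate √(x²+10) + x; the x² terms cancel, leaving 10/(√(x²+10)+x) → 0.
Limit = 0.

Final answer: 0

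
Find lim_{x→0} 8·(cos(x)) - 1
Direct substitution at x = 0 gives 7.

Final answer: 7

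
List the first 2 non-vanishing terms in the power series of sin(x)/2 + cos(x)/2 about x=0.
x/2 + 1/2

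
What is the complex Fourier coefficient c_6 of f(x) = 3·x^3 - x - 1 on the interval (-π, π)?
Compute the real Fourier coefficients first: a_6 = 0, b_6 = 1/2 - π^2.
Then c_6 = (a_6 − i·b_6)/2 = -i/4 + i·π^2/2.

Final answer: -i/4 + i·π^2/2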